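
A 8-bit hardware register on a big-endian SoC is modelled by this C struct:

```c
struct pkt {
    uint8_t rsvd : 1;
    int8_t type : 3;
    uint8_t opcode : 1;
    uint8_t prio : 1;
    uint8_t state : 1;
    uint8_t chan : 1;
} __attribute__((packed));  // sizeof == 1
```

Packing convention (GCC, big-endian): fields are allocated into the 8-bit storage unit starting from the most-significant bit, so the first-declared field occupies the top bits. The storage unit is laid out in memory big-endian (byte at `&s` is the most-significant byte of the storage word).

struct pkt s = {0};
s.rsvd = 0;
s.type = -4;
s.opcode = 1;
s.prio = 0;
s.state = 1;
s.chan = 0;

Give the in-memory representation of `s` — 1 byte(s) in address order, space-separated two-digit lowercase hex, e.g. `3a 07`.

rsvd (1b) val=0 bits=0x0 at bit 7: 0x00
type (3b) val=-4 bits=0x4 at bit 4: 0x40
opcode (1b) val=1 bits=0x1 at bit 3: 0x48
prio (1b) val=0 bits=0x0 at bit 2: 0x48
state (1b) val=1 bits=0x1 at bit 1: 0x4a
chan (1b) val=0 bits=0x0 at bit 0: 0x4a
word = 0x4a → big-endian bytes:
  [0]=0x4a

4a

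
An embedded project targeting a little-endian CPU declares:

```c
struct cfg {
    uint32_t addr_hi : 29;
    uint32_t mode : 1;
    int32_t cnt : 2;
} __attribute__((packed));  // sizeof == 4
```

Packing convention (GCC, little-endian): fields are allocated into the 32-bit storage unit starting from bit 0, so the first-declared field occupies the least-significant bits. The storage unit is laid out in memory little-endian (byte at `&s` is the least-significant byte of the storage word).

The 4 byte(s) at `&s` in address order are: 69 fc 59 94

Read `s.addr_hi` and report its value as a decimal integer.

[0]=0x69 [1]=0xfc [2]=0x59 [3]=0x94 (little-endian) → word 0x9459fc69
addr_hi [0+:29] = (word>>0) & 0x1fffffff = 341441641  ←
mode [29+:1] = (word>>29) & 0x1 = 0
cnt [30+:2] = (word>>30) & 0x3 = 2

341441641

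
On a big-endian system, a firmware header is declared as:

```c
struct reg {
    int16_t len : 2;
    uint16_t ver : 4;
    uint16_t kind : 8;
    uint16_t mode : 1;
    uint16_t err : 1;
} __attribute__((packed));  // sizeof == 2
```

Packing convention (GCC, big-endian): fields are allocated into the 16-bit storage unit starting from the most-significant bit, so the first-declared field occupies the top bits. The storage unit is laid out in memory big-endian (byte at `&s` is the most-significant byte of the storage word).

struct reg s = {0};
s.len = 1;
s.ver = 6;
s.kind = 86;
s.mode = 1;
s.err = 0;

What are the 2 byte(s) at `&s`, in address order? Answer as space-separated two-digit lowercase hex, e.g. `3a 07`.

59 5a

[14+:2] len=1 & 0x3 = 0x1; word=0x4000
[10+:4] ver=6 & 0xf = 0x6; word=0x5800
[2+:8] kind=86 & 0xff = 0x56; word=0x5958
[1+:1] mode=1 & 0x1 = 0x1; word=0x595a
[0+:1] err=0 & 0x1 = 0x0; word=0x595a
word = 0x595a → big-endian bytes:
  [0]=0x59  [1]=0x5a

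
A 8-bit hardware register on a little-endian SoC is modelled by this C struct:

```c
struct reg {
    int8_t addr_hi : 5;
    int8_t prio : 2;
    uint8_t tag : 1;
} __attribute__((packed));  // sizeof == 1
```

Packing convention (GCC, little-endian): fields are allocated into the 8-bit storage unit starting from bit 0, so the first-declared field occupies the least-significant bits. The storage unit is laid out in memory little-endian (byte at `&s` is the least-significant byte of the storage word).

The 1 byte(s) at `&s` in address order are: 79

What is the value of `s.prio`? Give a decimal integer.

[0]=0x79 (little-endian) → word 0x79
addr_hi [0+:5] = (word>>0) & 0x1f = 25
prio [5+:2] = (word>>5) & 0x3 = 3  ←
tag [7+:1] = (word>>7) & 0x1 = 0
prio signed 2b, MSB=1: 3 - 4 = -1

-1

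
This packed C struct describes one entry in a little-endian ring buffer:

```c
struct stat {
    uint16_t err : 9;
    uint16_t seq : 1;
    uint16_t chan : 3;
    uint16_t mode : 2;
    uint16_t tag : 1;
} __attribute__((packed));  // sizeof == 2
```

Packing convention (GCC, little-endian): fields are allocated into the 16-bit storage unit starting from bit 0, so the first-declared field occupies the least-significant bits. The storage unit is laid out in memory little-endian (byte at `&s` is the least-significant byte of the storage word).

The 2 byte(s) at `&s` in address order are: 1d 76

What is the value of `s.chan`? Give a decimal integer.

5

[0]=0x1d [1]=0x76 (little-endian) → word 0x761d
err:9 @ bit 0 → (0x761d>>0)&0x1ff = 0x1d
seq:1 @ bit 9 → (0x761d>>9)&0x1 = 0x1
chan:3 @ bit 10 → (0x761d>>10)&0x7 = 0x5  ←
mode:2 @ bit 13 → (0x761d>>13)&0x3 = 0x3
tag:1 @ bit 15 → (0x761d>>15)&0x1 = 0x0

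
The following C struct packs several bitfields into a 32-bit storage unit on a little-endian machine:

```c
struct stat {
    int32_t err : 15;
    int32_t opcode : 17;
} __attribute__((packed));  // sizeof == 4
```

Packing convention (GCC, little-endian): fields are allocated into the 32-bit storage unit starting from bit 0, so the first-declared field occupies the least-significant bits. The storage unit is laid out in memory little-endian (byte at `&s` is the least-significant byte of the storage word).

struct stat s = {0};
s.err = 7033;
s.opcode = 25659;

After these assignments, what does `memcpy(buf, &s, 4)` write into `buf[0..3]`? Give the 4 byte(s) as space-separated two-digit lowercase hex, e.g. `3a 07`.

79 9b 1d 32

[0+:15] err=7033 & 0x7fff = 0x1b79; word=0x00001b79
[15+:17] opcode=25659 & 0x1ffff = 0x643b; word=0x321d9b79
word = 0x321d9b79 → little-endian bytes:
  [0]=0x79  [1]=0x9b  [2]=0x1d  [3]=0x32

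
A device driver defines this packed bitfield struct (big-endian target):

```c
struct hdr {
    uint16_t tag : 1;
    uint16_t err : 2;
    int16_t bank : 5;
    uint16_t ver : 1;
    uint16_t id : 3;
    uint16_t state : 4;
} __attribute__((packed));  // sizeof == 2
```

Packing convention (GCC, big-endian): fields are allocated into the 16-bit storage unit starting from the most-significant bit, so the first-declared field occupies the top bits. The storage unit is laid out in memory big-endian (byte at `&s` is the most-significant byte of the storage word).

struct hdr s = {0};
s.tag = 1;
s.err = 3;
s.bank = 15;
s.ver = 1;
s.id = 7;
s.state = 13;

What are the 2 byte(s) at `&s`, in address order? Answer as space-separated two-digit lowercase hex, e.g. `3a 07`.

tag:1 = 1 → 0x1 << 15 → word 0x8000
err:2 = 3 → 0x3 << 13 → word 0xe000
bank:5 = 15 → 0xf << 8 → word 0xef00
ver:1 = 1 → 0x1 << 7 → word 0xef80
id:3 = 7 → 0x7 << 4 → word 0xeff0
state:4 = 13 → 0xd << 0 → word 0xeffd
word = 0xeffd → big-endian bytes:
  [0]=0xef  [1]=0xfd

ef fd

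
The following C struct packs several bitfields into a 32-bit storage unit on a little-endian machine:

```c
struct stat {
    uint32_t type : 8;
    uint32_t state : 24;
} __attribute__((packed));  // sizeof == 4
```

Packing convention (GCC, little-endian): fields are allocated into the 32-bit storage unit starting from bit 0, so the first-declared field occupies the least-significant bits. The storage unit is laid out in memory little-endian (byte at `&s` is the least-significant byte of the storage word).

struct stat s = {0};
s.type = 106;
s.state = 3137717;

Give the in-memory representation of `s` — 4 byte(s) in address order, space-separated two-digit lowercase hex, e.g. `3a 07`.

type (8b) val=106 bits=0x6a at bit 0: 0x0000006a
state (24b) val=3137717 bits=0x2fe0b5 at bit 8: 0x2fe0b56a
word = 0x2fe0b56a → little-endian bytes:
  [0]=0x6a  [1]=0xb5  [2]=0xe0  [3]=0x2f

6a b5 e0 2f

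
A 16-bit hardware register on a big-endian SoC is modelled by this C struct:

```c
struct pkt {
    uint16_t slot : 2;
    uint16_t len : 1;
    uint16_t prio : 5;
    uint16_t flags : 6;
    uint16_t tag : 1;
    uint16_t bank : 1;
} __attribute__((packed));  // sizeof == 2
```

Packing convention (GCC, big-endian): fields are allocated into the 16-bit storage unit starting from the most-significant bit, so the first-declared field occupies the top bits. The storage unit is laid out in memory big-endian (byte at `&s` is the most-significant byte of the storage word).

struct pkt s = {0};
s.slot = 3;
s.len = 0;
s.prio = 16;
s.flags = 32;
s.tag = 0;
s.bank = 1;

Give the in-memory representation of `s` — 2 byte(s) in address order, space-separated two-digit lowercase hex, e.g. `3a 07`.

[14+:2] slot=3 & 0x3 = 0x3; word=0xc000
[13+:1] len=0 & 0x1 = 0x0; word=0xc000
[8+:5] prio=16 & 0x1f = 0x10; word=0xd000
[2+:6] flags=32 & 0x3f = 0x20; word=0xd080
[1+:1] tag=0 & 0x1 = 0x0; word=0xd080
[0+:1] bank=1 & 0x1 = 0x1; word=0xd081
word = 0xd081 → big-endian bytes:
  [0]=0xd0  [1]=0x81

d0 81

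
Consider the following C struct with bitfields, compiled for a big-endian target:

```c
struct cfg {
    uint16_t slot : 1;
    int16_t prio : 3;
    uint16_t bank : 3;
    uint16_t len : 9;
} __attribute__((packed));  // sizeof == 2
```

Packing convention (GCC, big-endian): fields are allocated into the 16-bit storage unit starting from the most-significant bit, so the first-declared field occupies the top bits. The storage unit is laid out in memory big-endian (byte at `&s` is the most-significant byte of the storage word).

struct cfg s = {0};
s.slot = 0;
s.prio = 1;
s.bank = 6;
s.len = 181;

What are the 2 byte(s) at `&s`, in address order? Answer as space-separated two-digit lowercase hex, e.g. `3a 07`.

1c b5

slot (1b) val=0 bits=0x0 at bit 15: 0x0000
prio (3b) val=1 bits=0x1 at bit 12: 0x1000
bank (3b) val=6 bits=0x6 at bit 9: 0x1c00
len (9b) val=181 bits=0xb5 at bit 0: 0x1cb5
word = 0x1cb5 → big-endian bytes:
  [0]=0x1c  [1]=0xb5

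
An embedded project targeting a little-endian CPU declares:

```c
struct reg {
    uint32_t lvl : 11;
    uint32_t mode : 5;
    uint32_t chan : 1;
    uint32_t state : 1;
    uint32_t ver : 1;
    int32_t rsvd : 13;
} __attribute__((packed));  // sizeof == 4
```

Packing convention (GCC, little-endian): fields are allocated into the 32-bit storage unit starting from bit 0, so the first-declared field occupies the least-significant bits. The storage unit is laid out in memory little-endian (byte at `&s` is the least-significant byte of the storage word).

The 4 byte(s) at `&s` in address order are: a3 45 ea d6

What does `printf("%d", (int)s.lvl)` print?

[0]=0xa3 [1]=0x45 [2]=0xea [3]=0xd6 (little-endian) → word 0xd6ea45a3
lvl [0+:11] = (word>>0) & 0x7ff = 1443  ←
mode [11+:5] = (word>>11) & 0x1f = 8
chan [16+:1] = (word>>16) & 0x1 = 0
state [17+:1] = (word>>17) & 0x1 = 1
ver [18+:1] = (word>>18) & 0x1 = 0
rsvd [19+:13] = (word>>19) & 0x1fff = 6877

1443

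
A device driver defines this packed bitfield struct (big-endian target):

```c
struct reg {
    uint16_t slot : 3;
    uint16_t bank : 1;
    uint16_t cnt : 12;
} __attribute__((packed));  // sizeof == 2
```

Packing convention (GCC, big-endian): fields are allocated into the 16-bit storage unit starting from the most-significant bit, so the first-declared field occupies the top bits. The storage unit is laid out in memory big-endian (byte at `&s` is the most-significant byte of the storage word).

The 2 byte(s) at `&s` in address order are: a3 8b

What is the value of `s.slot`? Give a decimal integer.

5

[0]=0xa3 [1]=0x8b (big-endian) → word 0xa38b
slot [13+:3] = (word>>13) & 0x7 = 5  ←
bank [12+:1] = (word>>12) & 0x1 = 0
cnt [0+:12] = (word>>0) & 0xfff = 907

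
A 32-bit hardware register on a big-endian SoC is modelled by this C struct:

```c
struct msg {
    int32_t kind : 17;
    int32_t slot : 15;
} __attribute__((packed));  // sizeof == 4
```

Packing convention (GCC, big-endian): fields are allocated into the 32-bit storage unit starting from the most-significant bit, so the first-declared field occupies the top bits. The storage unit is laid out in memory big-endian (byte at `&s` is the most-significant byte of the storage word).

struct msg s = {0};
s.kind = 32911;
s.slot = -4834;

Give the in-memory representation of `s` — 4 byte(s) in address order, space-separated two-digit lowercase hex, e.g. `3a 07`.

40 47 ed 1e

kind (17b) val=32911 bits=0x808f at bit 15: 0x40478000
slot (15b) val=-4834 bits=0x6d1e at bit 0: 0x4047ed1e
word = 0x4047ed1e → big-endian bytes:
  [0]=0x40  [1]=0x47  [2]=0xed  [3]=0x1e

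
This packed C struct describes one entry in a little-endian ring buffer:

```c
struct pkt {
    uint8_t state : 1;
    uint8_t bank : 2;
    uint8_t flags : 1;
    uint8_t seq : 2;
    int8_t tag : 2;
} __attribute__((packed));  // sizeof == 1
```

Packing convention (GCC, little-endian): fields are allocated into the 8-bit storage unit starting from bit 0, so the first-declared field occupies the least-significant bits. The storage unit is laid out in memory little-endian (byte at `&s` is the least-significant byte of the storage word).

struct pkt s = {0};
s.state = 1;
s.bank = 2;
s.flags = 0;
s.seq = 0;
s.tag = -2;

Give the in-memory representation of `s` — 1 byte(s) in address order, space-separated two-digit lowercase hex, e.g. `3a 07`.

85

[0+:1] state=1 & 0x1 = 0x1; word=0x01
[1+:2] bank=2 & 0x3 = 0x2; word=0x05
[3+:1] flags=0 & 0x1 = 0x0; word=0x05
[4+:2] seq=0 & 0x3 = 0x0; word=0x05
[6+:2] tag=-2 & 0x3 = 0x2; word=0x85
word = 0x85 → little-endian bytes:
  [0]=0x85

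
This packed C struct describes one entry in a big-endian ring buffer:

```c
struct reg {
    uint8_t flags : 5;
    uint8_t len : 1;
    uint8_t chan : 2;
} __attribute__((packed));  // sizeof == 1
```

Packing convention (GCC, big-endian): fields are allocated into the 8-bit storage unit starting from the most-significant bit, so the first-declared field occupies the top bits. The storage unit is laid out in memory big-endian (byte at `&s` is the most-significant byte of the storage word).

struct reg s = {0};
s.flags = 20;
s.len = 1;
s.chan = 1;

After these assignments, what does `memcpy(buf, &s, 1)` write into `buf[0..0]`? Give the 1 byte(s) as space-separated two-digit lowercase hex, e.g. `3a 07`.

a5

flags:5 = 20 → 0x14 << 3 → word 0xa0
len:1 = 1 → 0x1 << 2 → word 0xa4
chan:2 = 1 → 0x1 << 0 → word 0xa5
word = 0xa5 → big-endian bytes:
  [0]=0xa5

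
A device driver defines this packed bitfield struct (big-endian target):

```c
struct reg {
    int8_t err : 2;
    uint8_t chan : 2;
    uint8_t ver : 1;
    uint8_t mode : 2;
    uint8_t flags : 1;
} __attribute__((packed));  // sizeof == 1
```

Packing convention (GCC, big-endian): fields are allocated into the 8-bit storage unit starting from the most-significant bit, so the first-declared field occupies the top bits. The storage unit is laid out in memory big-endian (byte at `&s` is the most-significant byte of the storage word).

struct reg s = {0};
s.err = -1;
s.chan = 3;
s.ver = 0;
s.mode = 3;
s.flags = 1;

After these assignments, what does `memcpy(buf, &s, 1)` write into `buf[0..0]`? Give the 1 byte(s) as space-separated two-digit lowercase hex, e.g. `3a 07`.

[6+:2] err=-1 & 0x3 = 0x3; word=0xc0
[4+:2] chan=3 & 0x3 = 0x3; word=0xf0
[3+:1] ver=0 & 0x1 = 0x0; word=0xf0
[1+:2] mode=3 & 0x3 = 0x3; word=0xf6
[0+:1] flags=1 & 0x1 = 0x1; word=0xf7
word = 0xf7 → big-endian bytes:
  [0]=0xf7

f7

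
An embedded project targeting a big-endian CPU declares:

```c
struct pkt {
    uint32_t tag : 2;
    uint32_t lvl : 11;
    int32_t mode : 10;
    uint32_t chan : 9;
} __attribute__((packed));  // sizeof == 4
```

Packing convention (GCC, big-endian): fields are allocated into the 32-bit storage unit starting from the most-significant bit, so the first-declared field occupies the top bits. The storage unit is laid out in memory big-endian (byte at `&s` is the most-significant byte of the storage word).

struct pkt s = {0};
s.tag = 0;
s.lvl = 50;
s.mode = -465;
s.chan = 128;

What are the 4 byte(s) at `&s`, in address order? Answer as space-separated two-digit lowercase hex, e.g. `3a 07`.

tag (2b) val=0 bits=0x0 at bit 30: 0x00000000
lvl (11b) val=50 bits=0x32 at bit 19: 0x01900000
mode (10b) val=-465 bits=0x22f at bit 9: 0x01945e00
chan (9b) val=128 bits=0x80 at bit 0: 0x01945e80
word = 0x01945e80 → big-endian bytes:
  [0]=0x01  [1]=0x94  [2]=0x5e  [3]=0x80

01 94 5e 80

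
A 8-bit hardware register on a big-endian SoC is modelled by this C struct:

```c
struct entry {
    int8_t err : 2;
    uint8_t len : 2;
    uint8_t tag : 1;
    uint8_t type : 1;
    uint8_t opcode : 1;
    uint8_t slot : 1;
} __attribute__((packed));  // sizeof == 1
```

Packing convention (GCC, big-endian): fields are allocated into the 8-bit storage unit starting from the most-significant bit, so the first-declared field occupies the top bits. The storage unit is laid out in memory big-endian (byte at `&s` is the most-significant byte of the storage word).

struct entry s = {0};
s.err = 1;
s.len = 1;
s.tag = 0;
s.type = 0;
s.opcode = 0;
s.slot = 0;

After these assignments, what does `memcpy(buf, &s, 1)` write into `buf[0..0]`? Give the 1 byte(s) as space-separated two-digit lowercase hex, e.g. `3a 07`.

err:2 = 1 → 0x1 << 6 → word 0x40
len:2 = 1 → 0x1 << 4 → word 0x50
tag:1 = 0 → 0x0 << 3 → word 0x50
type:1 = 0 → 0x0 << 2 → word 0x50
opcode:1 = 0 → 0x0 << 1 → word 0x50
slot:1 = 0 → 0x0 << 0 → word 0x50
word = 0x50 → big-endian bytes:
  [0]=0x50

50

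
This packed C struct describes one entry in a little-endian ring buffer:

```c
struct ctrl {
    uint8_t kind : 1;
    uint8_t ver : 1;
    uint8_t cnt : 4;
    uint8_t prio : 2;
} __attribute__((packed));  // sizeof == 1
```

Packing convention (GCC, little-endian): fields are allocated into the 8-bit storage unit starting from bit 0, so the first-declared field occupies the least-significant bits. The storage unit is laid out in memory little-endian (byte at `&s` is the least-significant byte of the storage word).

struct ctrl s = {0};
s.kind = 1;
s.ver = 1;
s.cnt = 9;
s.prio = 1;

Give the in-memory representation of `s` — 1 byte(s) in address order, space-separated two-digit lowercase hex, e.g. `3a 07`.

kind (1b) val=1 bits=0x1 at bit 0: 0x01
ver (1b) val=1 bits=0x1 at bit 1: 0x03
cnt (4b) val=9 bits=0x9 at bit 2: 0x27
prio (2b) val=1 bits=0x1 at bit 6: 0x67
word = 0x67 → little-endian bytes:
  [0]=0x67

67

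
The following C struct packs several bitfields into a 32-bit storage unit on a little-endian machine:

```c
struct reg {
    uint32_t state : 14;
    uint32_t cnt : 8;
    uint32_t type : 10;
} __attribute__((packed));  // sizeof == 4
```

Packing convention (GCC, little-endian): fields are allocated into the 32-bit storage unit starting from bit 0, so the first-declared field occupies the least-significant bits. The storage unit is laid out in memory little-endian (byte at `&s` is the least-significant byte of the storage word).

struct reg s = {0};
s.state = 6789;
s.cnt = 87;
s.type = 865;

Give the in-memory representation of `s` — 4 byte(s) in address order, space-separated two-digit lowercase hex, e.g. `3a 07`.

85 da 55 d8

state:14 = 6789 → 0x1a85 << 0 → word 0x00001a85
cnt:8 = 87 → 0x57 << 14 → word 0x0015da85
type:10 = 865 → 0x361 << 22 → word 0xd855da85
word = 0xd855da85 → little-endian bytes:
  [0]=0x85  [1]=0xda  [2]=0x55  [3]=0xd8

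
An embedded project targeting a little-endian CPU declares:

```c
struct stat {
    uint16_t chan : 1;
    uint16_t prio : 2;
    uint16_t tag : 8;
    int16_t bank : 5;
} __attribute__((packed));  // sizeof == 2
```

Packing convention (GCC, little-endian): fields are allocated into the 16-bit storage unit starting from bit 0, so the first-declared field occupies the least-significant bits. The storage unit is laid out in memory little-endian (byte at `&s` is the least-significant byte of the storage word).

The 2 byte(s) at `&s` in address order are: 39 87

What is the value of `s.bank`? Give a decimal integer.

[0]=0x39 [1]=0x87 (little-endian) → word 0x8739
chan:1 @ bit 0 → (0x8739>>0)&0x1 = 0x1
prio:2 @ bit 1 → (0x8739>>1)&0x3 = 0x0
tag:8 @ bit 3 → (0x8739>>3)&0xff = 0xe7
bank:5 @ bit 11 → (0x8739>>11)&0x1f = 0x10  ←
bank signed 5b, MSB=1: 16 - 32 = -16

-16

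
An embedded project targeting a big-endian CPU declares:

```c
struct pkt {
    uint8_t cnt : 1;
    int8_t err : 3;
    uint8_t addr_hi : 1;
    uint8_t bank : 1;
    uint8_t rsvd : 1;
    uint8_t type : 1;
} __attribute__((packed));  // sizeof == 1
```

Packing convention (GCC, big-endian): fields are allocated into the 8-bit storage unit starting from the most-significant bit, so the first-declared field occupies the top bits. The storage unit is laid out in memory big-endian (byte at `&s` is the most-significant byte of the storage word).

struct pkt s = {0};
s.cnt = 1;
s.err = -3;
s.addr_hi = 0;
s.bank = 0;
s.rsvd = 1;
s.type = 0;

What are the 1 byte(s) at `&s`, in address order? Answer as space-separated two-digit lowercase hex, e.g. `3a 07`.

d2

[7+:1] cnt=1 & 0x1 = 0x1; word=0x80
[4+:3] err=-3 & 0x7 = 0x5; word=0xd0
[3+:1] addr_hi=0 & 0x1 = 0x0; word=0xd0
[2+:1] bank=0 & 0x1 = 0x0; word=0xd0
[1+:1] rsvd=1 & 0x1 = 0x1; word=0xd2
[0+:1] type=0 & 0x1 = 0x0; word=0xd2
word = 0xd2 → big-endian bytes:
  [0]=0xd2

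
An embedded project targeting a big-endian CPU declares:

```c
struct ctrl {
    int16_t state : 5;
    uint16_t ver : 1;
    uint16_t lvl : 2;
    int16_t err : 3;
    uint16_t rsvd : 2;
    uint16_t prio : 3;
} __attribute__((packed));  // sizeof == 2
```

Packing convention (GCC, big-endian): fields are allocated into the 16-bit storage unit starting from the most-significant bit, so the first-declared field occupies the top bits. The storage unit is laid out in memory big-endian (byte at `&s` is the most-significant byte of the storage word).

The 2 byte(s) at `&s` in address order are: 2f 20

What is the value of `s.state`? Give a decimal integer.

5

[0]=0x2f [1]=0x20 (big-endian) → word 0x2f20
state:5 @ bit 11 → (0x2f20>>11)&0x1f = 0x5  ←
ver:1 @ bit 10 → (0x2f20>>10)&0x1 = 0x1
lvl:2 @ bit 8 → (0x2f20>>8)&0x3 = 0x3
err:3 @ bit 5 → (0x2f20>>5)&0x7 = 0x1
rsvd:2 @ bit 3 → (0x2f20>>3)&0x3 = 0x0
prio:3 @ bit 0 → (0x2f20>>0)&0x7 = 0x0
state signed 5b, MSB=0: value = 5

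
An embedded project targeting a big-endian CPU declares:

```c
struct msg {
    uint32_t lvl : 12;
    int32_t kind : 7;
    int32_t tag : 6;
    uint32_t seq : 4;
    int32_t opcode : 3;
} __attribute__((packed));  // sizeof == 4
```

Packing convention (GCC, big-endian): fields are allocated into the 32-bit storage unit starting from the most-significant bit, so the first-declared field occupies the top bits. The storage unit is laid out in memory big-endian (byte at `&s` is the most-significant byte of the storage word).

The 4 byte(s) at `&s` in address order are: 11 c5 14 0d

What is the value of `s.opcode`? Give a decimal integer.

[0]=0x11 [1]=0xc5 [2]=0x14 [3]=0x0d (big-endian) → word 0x11c5140d
lvl [20+:12] = (word>>20) & 0xfff = 284
kind [13+:7] = (word>>13) & 0x7f = 40
tag [7+:6] = (word>>7) & 0x3f = 40
seq [3+:4] = (word>>3) & 0xf = 1
opcode [0+:3] = (word>>0) & 0x7 = 5  ←
opcode signed 3b, MSB=1: 5 - 8 = -3

-3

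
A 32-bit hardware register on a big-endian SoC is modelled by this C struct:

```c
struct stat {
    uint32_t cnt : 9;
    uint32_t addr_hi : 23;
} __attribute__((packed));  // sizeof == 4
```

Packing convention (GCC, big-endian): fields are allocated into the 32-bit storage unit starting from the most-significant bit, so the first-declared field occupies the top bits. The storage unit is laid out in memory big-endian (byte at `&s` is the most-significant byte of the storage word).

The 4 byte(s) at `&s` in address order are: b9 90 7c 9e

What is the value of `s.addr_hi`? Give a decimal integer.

[0]=0xb9 [1]=0x90 [2]=0x7c [3]=0x9e (big-endian) → word 0xb9907c9e
cnt:9 @ bit 23 → (0xb9907c9e>>23)&0x1ff = 0x173
addr_hi:23 @ bit 0 → (0xb9907c9e>>0)&0x7fffff = 0x107c9e  ←

1080478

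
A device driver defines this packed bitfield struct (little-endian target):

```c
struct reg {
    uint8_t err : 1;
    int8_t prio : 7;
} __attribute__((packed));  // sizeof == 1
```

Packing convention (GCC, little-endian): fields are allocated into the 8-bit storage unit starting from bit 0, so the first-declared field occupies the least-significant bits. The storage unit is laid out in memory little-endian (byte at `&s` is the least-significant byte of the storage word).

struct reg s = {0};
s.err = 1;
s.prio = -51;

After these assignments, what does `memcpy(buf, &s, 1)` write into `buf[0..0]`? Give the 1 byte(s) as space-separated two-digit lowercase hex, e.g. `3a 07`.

9b

err (1b) val=1 bits=0x1 at bit 0: 0x01
prio (7b) val=-51 bits=0x4d at bit 1: 0x9b
word = 0x9b → little-endian bytes:
  [0]=0x9b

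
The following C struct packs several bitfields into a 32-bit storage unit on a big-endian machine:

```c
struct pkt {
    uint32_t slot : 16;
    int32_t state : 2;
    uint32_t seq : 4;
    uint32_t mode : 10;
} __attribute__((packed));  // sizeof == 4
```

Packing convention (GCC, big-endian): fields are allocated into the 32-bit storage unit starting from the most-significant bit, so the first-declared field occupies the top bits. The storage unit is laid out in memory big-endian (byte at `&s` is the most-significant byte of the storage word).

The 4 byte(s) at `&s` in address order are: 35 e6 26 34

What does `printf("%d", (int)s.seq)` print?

[0]=0x35 [1]=0xe6 [2]=0x26 [3]=0x34 (big-endian) → word 0x35e62634
slot:16 @ bit 16 → (0x35e62634>>16)&0xffff = 0x35e6
state:2 @ bit 14 → (0x35e62634>>14)&0x3 = 0x0
seq:4 @ bit 10 → (0x35e62634>>10)&0xf = 0x9  ←
mode:10 @ bit 0 → (0x35e62634>>0)&0x3ff = 0x234

9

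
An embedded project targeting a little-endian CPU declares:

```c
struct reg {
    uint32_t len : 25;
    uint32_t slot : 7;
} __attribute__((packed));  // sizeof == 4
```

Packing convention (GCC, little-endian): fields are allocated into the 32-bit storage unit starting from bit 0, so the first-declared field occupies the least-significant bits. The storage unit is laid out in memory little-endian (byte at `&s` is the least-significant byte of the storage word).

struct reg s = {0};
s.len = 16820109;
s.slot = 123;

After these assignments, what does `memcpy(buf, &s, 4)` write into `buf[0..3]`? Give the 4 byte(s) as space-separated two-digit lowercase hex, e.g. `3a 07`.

8d a7 00 f7

len:25 = 16820109 → 0x100a78d << 0 → word 0x0100a78d
slot:7 = 123 → 0x7b << 25 → word 0xf700a78d
word = 0xf700a78d → little-endian bytes:
  [0]=0x8d  [1]=0xa7  [2]=0x00  [3]=0xf7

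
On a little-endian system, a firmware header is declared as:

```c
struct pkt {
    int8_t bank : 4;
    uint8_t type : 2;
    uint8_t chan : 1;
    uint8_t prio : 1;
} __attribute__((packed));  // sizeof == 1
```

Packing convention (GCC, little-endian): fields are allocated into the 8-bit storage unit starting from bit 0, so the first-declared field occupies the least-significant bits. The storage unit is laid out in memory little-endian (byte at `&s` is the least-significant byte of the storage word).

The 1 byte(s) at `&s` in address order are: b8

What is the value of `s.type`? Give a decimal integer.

[0]=0xb8 (little-endian) → word 0xb8
bank [0+:4] = (word>>0) & 0xf = 8
type [4+:2] = (word>>4) & 0x3 = 3  ←
chan [6+:1] = (word>>6) & 0x1 = 0
prio [7+:1] = (word>>7) & 0x1 = 1

3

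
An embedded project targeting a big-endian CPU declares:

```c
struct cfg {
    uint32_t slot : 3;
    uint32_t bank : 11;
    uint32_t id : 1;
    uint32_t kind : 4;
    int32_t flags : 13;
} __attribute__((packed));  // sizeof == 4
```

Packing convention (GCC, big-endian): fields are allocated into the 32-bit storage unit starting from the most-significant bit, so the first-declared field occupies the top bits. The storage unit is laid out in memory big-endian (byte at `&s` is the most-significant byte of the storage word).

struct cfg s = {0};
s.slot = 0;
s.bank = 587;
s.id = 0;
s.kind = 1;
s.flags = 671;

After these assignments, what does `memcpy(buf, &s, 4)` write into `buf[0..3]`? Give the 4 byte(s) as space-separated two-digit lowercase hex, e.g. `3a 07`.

09 2c 22 9f

[29+:3] slot=0 & 0x7 = 0x0; word=0x00000000
[18+:11] bank=587 & 0x7ff = 0x24b; word=0x092c0000
[17+:1] id=0 & 0x1 = 0x0; word=0x092c0000
[13+:4] kind=1 & 0xf = 0x1; word=0x092c2000
[0+:13] flags=671 & 0x1fff = 0x29f; word=0x092c229f
word = 0x092c229f → big-endian bytes:
  [0]=0x09  [1]=0x2c  [2]=0x22  [3]=0x9f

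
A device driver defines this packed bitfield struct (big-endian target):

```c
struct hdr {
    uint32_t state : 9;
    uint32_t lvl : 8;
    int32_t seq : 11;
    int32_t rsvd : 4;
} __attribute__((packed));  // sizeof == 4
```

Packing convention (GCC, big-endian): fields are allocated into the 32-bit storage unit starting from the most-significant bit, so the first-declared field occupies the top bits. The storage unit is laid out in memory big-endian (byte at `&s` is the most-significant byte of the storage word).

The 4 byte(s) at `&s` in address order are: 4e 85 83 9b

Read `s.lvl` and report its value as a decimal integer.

11

[0]=0x4e [1]=0x85 [2]=0x83 [3]=0x9b (big-endian) → word 0x4e85839b
state [23+:9] = (word>>23) & 0x1ff = 157
lvl [15+:8] = (word>>15) & 0xff = 11  ←
seq [4+:11] = (word>>4) & 0x7ff = 57
rsvd [0+:4] = (word>>0) & 0xf = 11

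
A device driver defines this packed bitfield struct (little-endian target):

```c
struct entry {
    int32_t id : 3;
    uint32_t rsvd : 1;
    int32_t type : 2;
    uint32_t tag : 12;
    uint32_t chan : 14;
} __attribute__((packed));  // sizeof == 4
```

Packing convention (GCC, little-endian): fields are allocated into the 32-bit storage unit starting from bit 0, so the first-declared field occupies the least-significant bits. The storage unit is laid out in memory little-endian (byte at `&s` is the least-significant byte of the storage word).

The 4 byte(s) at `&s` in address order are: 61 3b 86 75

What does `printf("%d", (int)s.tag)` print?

2285

[0]=0x61 [1]=0x3b [2]=0x86 [3]=0x75 (little-endian) → word 0x75863b61
id:3 @ bit 0 → (0x75863b61>>0)&0x7 = 0x1
rsvd:1 @ bit 3 → (0x75863b61>>3)&0x1 = 0x0
type:2 @ bit 4 → (0x75863b61>>4)&0x3 = 0x2
tag:12 @ bit 6 → (0x75863b61>>6)&0xfff = 0x8ed  ←
chan:14 @ bit 18 → (0x75863b61>>18)&0x3fff = 0x1d61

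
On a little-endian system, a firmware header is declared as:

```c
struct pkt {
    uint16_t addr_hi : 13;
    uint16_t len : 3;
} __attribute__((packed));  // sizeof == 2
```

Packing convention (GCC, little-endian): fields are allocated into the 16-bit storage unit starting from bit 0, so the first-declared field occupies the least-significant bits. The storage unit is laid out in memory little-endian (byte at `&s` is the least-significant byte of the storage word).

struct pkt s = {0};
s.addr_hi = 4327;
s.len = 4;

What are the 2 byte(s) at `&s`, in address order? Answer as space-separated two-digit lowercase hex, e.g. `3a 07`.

e7 90

addr_hi:13 = 4327 → 0x10e7 << 0 → word 0x10e7
len:3 = 4 → 0x4 << 13 → word 0x90e7
word = 0x90e7 → little-endian bytes:
  [0]=0xe7  [1]=0x90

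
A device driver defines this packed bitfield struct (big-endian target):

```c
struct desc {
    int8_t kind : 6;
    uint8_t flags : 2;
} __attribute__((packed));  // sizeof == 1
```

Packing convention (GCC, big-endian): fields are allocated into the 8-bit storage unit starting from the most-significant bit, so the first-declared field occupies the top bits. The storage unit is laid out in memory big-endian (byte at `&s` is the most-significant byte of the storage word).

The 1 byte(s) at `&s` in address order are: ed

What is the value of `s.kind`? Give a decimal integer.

-5

[0]=0xed (big-endian) → word 0xed
kind [2+:6] = (word>>2) & 0x3f = 59  ←
flags [0+:2] = (word>>0) & 0x3 = 1
kind signed 6b, MSB=1: 59 - 64 = -5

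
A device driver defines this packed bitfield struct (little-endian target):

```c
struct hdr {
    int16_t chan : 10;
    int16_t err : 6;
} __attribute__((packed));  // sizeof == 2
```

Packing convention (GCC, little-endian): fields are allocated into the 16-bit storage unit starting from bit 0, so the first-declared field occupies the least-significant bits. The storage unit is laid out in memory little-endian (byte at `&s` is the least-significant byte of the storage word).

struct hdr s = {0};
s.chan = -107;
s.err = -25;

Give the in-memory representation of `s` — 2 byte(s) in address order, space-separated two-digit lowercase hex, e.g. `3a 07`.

[0+:10] chan=-107 & 0x3ff = 0x395; word=0x0395
[10+:6] err=-25 & 0x3f = 0x27; word=0x9f95
word = 0x9f95 → little-endian bytes:
  [0]=0x95  [1]=0x9f

95 9f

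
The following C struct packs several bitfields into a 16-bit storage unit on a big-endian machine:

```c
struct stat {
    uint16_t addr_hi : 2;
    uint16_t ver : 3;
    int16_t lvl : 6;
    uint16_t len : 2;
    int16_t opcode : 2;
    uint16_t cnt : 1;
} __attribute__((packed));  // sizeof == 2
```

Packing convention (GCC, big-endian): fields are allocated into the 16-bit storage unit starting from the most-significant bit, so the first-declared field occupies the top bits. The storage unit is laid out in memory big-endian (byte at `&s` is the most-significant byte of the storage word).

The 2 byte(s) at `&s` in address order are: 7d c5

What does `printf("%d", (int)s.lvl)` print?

-18

[0]=0x7d [1]=0xc5 (big-endian) → word 0x7dc5
addr_hi:2 @ bit 14 → (0x7dc5>>14)&0x3 = 0x1
ver:3 @ bit 11 → (0x7dc5>>11)&0x7 = 0x7
lvl:6 @ bit 5 → (0x7dc5>>5)&0x3f = 0x2e  ←
len:2 @ bit 3 → (0x7dc5>>3)&0x3 = 0x0
opcode:2 @ bit 1 → (0x7dc5>>1)&0x3 = 0x2
cnt:1 @ bit 0 → (0x7dc5>>0)&0x1 = 0x1
lvl signed 6b, MSB=1: 46 - 64 = -18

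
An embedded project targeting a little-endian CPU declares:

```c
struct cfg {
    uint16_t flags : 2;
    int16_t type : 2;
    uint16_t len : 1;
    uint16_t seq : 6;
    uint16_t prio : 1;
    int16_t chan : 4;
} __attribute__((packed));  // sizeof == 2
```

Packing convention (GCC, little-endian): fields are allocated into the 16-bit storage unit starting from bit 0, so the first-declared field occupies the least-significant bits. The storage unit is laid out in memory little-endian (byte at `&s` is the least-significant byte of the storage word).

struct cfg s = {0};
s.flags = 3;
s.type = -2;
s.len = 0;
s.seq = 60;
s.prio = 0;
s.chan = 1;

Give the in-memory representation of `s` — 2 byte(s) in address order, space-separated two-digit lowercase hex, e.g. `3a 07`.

8b 17

flags (2b) val=3 bits=0x3 at bit 0: 0x0003
type (2b) val=-2 bits=0x2 at bit 2: 0x000b
len (1b) val=0 bits=0x0 at bit 4: 0x000b
seq (6b) val=60 bits=0x3c at bit 5: 0x078b
prio (1b) val=0 bits=0x0 at bit 11: 0x078b
chan (4b) val=1 bits=0x1 at bit 12: 0x178b
word = 0x178b → little-endian bytes:
  [0]=0x8b  [1]=0x17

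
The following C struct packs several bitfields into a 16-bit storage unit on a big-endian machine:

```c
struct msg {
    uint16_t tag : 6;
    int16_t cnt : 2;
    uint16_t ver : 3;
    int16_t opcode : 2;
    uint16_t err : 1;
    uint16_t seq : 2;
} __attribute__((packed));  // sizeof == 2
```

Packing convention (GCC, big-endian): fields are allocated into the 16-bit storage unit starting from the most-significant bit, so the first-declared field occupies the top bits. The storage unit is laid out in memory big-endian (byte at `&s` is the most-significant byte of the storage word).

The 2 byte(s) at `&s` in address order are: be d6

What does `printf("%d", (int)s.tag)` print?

47

[0]=0xbe [1]=0xd6 (big-endian) → word 0xbed6
tag [10+:6] = (word>>10) & 0x3f = 47  ←
cnt [8+:2] = (word>>8) & 0x3 = 2
ver [5+:3] = (word>>5) & 0x7 = 6
opcode [3+:2] = (word>>3) & 0x3 = 2
err [2+:1] = (word>>2) & 0x1 = 1
seq [0+:2] = (word>>0) & 0x3 = 2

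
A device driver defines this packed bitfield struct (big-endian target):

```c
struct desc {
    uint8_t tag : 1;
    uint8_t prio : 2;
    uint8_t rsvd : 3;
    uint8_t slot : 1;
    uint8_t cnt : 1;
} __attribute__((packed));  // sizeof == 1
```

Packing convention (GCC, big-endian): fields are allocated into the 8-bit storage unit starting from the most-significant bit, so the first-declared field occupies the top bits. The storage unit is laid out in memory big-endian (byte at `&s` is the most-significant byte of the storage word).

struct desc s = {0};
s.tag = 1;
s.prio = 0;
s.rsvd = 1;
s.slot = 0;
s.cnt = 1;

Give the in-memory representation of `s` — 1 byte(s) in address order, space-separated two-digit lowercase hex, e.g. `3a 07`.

85

[7+:1] tag=1 & 0x1 = 0x1; word=0x80
[5+:2] prio=0 & 0x3 = 0x0; word=0x80
[2+:3] rsvd=1 & 0x7 = 0x1; word=0x84
[1+:1] slot=0 & 0x1 = 0x0; word=0x84
[0+:1] cnt=1 & 0x1 = 0x1; word=0x85
word = 0x85 → big-endian bytes:
  [0]=0x85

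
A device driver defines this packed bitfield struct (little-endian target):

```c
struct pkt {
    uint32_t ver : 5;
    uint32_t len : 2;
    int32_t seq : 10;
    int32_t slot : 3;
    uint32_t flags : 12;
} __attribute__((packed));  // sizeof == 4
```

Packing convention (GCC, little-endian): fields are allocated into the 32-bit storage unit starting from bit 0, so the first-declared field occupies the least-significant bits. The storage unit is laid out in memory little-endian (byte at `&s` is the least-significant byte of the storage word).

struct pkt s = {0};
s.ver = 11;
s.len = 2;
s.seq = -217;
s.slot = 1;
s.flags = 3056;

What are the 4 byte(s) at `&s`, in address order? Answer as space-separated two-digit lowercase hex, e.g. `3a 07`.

cb 93 03 bf

ver:5 = 11 → 0xb << 0 → word 0x0000000b
len:2 = 2 → 0x2 << 5 → word 0x0000004b
seq:10 = -217 → 0x327 << 7 → word 0x000193cb
slot:3 = 1 → 0x1 << 17 → word 0x000393cb
flags:12 = 3056 → 0xbf0 << 20 → word 0xbf0393cb
word = 0xbf0393cb → little-endian bytes:
  [0]=0xcb  [1]=0x93  [2]=0x03  [3]=0xbf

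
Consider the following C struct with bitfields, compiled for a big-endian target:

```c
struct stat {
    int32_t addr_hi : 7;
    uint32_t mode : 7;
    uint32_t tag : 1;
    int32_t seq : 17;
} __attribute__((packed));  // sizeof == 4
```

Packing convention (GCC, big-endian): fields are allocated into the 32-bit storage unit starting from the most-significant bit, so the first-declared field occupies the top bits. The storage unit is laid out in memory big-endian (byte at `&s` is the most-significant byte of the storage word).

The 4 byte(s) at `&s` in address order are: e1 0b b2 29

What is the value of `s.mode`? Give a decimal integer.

66

[0]=0xe1 [1]=0x0b [2]=0xb2 [3]=0x29 (big-endian) → word 0xe10bb229
addr_hi:7 @ bit 25 → (0xe10bb229>>25)&0x7f = 0x70
mode:7 @ bit 18 → (0xe10bb229>>18)&0x7f = 0x42  ←
tag:1 @ bit 17 → (0xe10bb229>>17)&0x1 = 0x1
seq:17 @ bit 0 → (0xe10bb229>>0)&0x1ffff = 0x1b229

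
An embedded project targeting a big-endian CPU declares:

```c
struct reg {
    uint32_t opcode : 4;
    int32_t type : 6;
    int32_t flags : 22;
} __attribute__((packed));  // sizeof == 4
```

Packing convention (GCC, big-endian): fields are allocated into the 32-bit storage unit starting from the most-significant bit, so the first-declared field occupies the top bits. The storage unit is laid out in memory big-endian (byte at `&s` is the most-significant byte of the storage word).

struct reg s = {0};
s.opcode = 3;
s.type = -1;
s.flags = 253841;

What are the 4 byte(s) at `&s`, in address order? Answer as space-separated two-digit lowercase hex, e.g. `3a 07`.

[28+:4] opcode=3 & 0xf = 0x3; word=0x30000000
[22+:6] type=-1 & 0x3f = 0x3f; word=0x3fc00000
[0+:22] flags=253841 & 0x3fffff = 0x3df91; word=0x3fc3df91
word = 0x3fc3df91 → big-endian bytes:
  [0]=0x3f  [1]=0xc3  [2]=0xdf  [3]=0x91

3f c3 df 91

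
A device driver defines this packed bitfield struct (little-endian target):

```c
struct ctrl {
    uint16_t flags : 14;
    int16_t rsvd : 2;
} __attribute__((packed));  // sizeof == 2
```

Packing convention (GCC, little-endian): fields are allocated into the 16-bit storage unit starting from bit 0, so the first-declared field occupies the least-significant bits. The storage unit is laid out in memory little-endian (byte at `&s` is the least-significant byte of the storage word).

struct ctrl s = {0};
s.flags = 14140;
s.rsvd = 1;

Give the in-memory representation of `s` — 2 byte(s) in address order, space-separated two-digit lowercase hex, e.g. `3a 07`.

3c 77

[0+:14] flags=14140 & 0x3fff = 0x373c; word=0x373c
[14+:2] rsvd=1 & 0x3 = 0x1; word=0x773c
word = 0x773c → little-endian bytes:
  [0]=0x3c  [1]=0x77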